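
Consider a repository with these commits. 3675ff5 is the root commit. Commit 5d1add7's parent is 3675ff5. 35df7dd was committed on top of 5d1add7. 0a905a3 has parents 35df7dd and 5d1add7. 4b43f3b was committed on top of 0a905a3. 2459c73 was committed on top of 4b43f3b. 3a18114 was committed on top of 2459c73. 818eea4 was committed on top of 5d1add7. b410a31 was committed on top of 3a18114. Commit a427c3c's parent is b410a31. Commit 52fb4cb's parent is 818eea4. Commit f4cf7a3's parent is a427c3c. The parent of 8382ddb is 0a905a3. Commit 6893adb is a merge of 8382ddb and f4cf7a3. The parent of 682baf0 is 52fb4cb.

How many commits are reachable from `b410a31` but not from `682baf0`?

6

Reachable from b410a31: {0a905a3, 2459c73, 35df7dd, 3675ff5, 3a18114, 4b43f3b, 5d1add7, b410a31}.
Reachable from 682baf0: {3675ff5, 52fb4cb, 5d1add7, 682baf0, 818eea4}.
In b410a31's history but not 682baf0's: {0a905a3, 2459c73, 35df7dd, 3a18114, 4b43f3b, b410a31} — 6 commits.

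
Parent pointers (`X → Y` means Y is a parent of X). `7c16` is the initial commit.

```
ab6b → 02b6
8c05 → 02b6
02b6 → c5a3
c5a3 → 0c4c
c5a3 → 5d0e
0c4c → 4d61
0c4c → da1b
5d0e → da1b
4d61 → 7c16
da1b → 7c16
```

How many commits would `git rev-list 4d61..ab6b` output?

Reachable from ab6b: {02b6, 0c4c, 4d61, 5d0e, 7c16, ab6b, c5a3, da1b}.
Reachable from 4d61: {4d61, 7c16}.
In ab6b's history but not 4d61's: {02b6, 0c4c, 5d0e, ab6b, c5a3, da1b} — 6 commits.

6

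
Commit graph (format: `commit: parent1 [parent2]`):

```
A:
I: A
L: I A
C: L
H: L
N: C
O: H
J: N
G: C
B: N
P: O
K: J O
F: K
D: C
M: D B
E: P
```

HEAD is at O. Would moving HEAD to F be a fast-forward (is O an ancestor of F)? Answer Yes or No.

A fast-forward from O to F is possible iff O is an ancestor of F.
Ancestors of F: {A, C, F, H, I, J, K, L, N, O}.
O is among them, so fast-forward is possible.

Yes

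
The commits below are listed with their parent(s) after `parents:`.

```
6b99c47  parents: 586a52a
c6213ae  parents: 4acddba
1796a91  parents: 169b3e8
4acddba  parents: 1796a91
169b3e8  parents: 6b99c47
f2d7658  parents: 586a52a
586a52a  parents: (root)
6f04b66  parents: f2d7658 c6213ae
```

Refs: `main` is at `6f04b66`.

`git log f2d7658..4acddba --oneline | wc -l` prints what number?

Reachable from 4acddba: {169b3e8, 1796a91, 4acddba, 586a52a, 6b99c47}.
Reachable from f2d7658: {586a52a, f2d7658}.
In 4acddba's history but not f2d7658's: {169b3e8, 1796a91, 4acddba, 6b99c47} — 4 commits.

4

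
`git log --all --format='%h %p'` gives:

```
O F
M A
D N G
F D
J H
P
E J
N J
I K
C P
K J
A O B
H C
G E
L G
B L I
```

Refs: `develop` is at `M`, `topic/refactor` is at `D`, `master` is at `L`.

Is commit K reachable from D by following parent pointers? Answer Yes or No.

No

Ancestors of D: {C, D, E, G, H, J, N, P}.
K is not in that set, so it is not an ancestor of D.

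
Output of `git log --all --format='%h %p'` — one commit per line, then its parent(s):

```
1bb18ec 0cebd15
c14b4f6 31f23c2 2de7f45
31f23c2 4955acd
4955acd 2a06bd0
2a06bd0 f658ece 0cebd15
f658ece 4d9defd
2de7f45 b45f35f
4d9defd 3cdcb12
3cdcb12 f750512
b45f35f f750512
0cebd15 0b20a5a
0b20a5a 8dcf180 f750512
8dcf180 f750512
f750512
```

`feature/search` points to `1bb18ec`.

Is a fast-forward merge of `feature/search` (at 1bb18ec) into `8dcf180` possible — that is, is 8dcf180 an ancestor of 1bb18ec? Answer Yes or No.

Yes

A fast-forward from 8dcf180 to 1bb18ec is possible iff 8dcf180 is an ancestor of 1bb18ec.
Ancestors of 1bb18ec: {0b20a5a, 0cebd15, 1bb18ec, 8dcf180, f750512}.
8dcf180 is among them, so fast-forward is possible.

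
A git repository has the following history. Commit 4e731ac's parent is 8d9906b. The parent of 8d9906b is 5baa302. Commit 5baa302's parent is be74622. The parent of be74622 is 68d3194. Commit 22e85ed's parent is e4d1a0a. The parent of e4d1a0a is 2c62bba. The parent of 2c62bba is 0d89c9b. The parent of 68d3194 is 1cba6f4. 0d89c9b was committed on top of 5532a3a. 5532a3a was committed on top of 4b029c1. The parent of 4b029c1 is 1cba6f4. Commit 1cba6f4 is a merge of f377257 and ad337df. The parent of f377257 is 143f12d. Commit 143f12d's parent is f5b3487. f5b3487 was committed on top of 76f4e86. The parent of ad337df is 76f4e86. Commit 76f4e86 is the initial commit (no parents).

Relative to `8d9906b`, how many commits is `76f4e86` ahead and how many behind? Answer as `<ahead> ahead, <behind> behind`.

Reachable from 76f4e86: {76f4e86}.
Reachable from 8d9906b: {143f12d, 1cba6f4, 5baa302, 68d3194, 76f4e86, 8d9906b, ad337df, be74622, f377257, f5b3487}.
Only in 76f4e86's history (ahead): {} — 0.
Only in 8d9906b's history (behind): {143f12d, 1cba6f4, 5baa302, 68d3194, 8d9906b, ad337df, be74622, f377257, f5b3487} — 9.

0 ahead, 9 behind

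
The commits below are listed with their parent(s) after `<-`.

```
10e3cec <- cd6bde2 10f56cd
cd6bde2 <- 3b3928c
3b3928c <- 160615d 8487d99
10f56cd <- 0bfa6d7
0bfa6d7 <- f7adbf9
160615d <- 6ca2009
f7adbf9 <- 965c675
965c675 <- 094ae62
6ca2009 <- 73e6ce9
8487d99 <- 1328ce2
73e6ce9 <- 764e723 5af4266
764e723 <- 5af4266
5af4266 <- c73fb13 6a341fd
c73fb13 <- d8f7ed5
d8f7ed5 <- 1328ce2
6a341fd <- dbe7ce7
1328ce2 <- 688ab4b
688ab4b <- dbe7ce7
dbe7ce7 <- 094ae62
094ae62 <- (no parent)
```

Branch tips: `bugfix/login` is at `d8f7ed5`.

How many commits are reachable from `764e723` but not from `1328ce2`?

Reachable from 764e723: {094ae62, 1328ce2, 5af4266, 688ab4b, 6a341fd, 764e723, c73fb13, d8f7ed5, dbe7ce7}.
Reachable from 1328ce2: {094ae62, 1328ce2, 688ab4b, dbe7ce7}.
In 764e723's history but not 1328ce2's: {5af4266, 6a341fd, 764e723, c73fb13, d8f7ed5} — 5 commits.

5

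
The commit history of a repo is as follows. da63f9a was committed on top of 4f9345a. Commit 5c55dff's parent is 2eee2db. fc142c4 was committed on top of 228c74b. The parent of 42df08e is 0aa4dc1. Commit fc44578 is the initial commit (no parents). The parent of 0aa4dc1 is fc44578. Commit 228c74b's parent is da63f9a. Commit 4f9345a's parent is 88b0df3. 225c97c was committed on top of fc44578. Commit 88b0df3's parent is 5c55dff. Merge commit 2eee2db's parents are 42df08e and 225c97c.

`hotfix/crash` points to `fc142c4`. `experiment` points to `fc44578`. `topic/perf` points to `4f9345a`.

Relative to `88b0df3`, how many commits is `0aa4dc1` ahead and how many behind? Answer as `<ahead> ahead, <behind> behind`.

0 ahead, 5 behind

Reachable from 0aa4dc1: {0aa4dc1, fc44578}.
Reachable from 88b0df3: {0aa4dc1, 225c97c, 2eee2db, 42df08e, 5c55dff, 88b0df3, fc44578}.
Only in 0aa4dc1's history (ahead): {} — 0.
Only in 88b0df3's history (behind): {225c97c, 2eee2db, 42df08e, 5c55dff, 88b0df3} — 5.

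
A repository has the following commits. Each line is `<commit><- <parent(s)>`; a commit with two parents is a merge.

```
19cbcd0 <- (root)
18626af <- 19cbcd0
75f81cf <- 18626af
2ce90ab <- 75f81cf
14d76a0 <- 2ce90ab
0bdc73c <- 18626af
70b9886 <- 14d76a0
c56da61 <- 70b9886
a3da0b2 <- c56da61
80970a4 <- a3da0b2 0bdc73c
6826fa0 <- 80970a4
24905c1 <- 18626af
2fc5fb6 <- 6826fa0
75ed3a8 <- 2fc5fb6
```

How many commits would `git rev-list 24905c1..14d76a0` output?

Reachable from 14d76a0: {14d76a0, 18626af, 19cbcd0, 2ce90ab, 75f81cf}.
Reachable from 24905c1: {18626af, 19cbcd0, 24905c1}.
In 14d76a0's history but not 24905c1's: {14d76a0, 2ce90ab, 75f81cf} — 3 commits.

3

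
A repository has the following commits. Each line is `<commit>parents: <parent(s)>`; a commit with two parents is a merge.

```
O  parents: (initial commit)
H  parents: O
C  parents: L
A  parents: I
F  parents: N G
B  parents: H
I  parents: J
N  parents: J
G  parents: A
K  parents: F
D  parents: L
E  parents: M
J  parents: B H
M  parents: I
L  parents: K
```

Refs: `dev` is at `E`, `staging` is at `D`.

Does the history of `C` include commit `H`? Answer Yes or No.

Yes

Ancestors of C (commits reachable by following parents): {A, B, C, F, G, H, I, J, K, L, N, O}.
H is in that set, so it is an ancestor of C.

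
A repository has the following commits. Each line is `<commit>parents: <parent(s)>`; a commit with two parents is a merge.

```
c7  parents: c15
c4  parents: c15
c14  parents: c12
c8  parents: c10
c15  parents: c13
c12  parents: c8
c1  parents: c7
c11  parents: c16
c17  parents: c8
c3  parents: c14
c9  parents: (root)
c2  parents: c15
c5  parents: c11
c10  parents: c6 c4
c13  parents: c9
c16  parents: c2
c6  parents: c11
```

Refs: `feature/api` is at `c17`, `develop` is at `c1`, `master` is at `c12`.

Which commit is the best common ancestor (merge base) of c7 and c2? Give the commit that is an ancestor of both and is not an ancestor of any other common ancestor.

c15

Ancestors of c7: {c13, c15, c7, c9}.
Ancestors of c2: {c13, c15, c2, c9}.
Common ancestors: {c13, c15, c9}.
Among these, c15 is not an ancestor of any other common ancestor — it is the merge base.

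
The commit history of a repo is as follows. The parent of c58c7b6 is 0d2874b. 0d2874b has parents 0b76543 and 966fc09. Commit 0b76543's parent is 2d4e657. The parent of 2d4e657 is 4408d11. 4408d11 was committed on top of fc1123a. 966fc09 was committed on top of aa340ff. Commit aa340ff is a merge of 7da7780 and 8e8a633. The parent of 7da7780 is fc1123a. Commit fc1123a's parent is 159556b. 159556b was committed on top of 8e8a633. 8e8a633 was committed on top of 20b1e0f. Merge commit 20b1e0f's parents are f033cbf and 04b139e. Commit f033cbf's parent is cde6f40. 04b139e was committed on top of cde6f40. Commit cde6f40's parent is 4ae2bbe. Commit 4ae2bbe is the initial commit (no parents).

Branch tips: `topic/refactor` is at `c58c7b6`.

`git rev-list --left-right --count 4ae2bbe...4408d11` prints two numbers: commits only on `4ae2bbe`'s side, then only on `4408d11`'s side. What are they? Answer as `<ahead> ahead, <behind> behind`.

Reachable from 4ae2bbe: {4ae2bbe}.
Reachable from 4408d11: {04b139e, 159556b, 20b1e0f, 4408d11, 4ae2bbe, 8e8a633, cde6f40, f033cbf, fc1123a}.
Only in 4ae2bbe's history (ahead): {} — 0.
Only in 4408d11's history (behind): {04b139e, 159556b, 20b1e0f, 4408d11, 8e8a633, cde6f40, f033cbf, fc1123a} — 8.

0 ahead, 8 behind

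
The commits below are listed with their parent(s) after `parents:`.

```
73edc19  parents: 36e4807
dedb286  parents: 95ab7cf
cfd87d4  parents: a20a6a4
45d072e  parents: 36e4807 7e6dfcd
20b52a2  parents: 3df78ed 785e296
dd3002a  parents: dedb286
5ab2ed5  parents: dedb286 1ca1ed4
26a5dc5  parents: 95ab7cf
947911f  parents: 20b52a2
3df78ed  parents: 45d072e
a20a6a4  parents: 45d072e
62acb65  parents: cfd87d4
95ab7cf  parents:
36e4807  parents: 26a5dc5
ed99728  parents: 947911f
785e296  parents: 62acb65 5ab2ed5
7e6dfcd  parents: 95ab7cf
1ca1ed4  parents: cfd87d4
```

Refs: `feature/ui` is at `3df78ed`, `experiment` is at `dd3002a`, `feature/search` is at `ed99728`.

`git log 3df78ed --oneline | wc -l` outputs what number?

Walking parent pointers from 3df78ed: reachable set = {26a5dc5, 36e4807, 3df78ed, 45d072e, 7e6dfcd, 95ab7cf}.
That is 6 commits.

6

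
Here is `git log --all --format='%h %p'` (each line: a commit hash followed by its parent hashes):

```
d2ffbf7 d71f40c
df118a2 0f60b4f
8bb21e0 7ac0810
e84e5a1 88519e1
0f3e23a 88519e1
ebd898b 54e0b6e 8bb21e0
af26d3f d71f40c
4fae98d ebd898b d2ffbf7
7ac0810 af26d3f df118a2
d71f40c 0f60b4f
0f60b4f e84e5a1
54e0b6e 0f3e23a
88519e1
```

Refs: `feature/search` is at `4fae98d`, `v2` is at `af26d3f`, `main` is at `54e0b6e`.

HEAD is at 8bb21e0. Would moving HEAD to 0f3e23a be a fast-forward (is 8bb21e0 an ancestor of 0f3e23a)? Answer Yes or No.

No

A fast-forward from 8bb21e0 to 0f3e23a is possible iff 8bb21e0 is an ancestor of 0f3e23a.
Ancestors of 0f3e23a: {0f3e23a, 88519e1}.
8bb21e0 is not among them, so fast-forward is not possible.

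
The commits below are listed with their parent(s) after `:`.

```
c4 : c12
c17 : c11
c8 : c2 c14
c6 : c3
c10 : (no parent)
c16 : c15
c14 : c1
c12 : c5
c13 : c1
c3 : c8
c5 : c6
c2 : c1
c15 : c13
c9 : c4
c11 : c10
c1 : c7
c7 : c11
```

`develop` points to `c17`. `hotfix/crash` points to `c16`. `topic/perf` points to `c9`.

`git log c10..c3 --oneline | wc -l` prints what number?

Reachable from c3: {c1, c10, c11, c14, c2, c3, c7, c8}.
Reachable from c10: {c10}.
In c3's history but not c10's: {c1, c11, c14, c2, c3, c7, c8} — 7 commits.

7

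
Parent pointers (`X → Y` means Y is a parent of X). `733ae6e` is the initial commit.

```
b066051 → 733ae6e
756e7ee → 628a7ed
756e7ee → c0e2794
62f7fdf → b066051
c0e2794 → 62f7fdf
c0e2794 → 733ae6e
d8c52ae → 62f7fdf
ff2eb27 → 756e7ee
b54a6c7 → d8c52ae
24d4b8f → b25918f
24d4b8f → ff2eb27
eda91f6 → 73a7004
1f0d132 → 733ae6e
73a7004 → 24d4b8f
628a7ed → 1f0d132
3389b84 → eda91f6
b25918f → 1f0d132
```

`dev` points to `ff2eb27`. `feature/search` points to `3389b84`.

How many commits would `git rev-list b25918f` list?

Walking parent pointers from b25918f: reachable set = {1f0d132, 733ae6e, b25918f}.
That is 3 commits.

3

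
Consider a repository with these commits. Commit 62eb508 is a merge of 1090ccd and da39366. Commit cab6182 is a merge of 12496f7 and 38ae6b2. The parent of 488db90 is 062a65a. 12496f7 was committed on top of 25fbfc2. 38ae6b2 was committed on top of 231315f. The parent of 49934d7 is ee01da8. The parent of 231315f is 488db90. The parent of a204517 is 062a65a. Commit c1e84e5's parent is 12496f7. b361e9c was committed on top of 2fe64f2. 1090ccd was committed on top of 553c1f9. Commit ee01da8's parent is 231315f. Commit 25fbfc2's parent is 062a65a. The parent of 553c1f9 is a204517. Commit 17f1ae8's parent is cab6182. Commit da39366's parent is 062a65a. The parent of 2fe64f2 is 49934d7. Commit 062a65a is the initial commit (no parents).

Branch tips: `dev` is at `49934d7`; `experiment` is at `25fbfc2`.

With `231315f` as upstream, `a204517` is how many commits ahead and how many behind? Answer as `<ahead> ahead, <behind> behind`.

1 ahead, 2 behind

Reachable from a204517: {062a65a, a204517}.
Reachable from 231315f: {062a65a, 231315f, 488db90}.
Only in a204517's history (ahead): {a204517} — 1.
Only in 231315f's history (behind): {231315f, 488db90} — 2.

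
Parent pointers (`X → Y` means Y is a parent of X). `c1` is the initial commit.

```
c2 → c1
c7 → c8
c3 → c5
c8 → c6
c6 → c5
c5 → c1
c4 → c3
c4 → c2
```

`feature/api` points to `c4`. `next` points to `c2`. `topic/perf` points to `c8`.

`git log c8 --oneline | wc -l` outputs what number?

Walking parent pointers from c8: reachable set = {c1, c5, c6, c8}.
That is 4 commits.

4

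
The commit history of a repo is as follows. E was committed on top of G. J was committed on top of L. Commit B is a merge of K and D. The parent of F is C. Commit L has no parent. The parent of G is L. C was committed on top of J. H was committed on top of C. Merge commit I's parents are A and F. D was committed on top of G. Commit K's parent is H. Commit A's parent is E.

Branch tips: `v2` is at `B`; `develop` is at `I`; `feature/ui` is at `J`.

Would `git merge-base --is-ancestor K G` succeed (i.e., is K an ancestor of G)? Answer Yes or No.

No

Ancestors of G: {G, L}.
K is not in that set, so it is not an ancestor of G.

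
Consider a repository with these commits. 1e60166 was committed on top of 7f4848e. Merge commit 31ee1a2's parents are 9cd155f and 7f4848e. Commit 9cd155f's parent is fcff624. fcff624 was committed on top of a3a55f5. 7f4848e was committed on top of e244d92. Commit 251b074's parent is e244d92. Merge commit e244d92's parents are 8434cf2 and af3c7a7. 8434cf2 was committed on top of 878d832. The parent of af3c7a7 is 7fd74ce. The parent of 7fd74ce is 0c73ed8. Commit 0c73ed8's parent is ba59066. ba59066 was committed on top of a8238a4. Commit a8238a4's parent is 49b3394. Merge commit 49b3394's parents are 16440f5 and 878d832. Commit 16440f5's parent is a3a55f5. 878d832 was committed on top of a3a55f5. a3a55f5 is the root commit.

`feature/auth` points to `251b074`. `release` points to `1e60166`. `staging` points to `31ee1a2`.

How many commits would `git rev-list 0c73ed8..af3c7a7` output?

2

Reachable from af3c7a7: {0c73ed8, 16440f5, 49b3394, 7fd74ce, 878d832, a3a55f5, a8238a4, af3c7a7, ba59066}.
Reachable from 0c73ed8: {0c73ed8, 16440f5, 49b3394, 878d832, a3a55f5, a8238a4, ba59066}.
In af3c7a7's history but not 0c73ed8's: {7fd74ce, af3c7a7} — 2 commits.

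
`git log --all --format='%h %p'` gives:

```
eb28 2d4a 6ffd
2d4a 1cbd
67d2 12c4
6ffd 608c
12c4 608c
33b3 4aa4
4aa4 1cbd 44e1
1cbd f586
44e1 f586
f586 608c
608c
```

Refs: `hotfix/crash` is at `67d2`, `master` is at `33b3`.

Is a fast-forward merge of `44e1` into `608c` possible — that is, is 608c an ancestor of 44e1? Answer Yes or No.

Yes

A fast-forward from 608c to 44e1 is possible iff 608c is an ancestor of 44e1.
Ancestors of 44e1: {44e1, 608c, f586}.
608c is among them, so fast-forward is possible.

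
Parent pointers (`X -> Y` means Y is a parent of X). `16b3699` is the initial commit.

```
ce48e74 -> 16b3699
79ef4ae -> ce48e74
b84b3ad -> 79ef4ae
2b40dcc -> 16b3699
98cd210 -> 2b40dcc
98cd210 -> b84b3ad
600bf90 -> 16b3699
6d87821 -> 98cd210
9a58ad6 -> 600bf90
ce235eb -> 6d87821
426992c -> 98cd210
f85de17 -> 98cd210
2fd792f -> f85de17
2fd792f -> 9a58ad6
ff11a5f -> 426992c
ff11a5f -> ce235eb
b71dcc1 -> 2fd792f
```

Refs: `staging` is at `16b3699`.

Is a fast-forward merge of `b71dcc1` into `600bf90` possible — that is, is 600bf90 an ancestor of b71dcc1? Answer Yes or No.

A fast-forward from 600bf90 to b71dcc1 is possible iff 600bf90 is an ancestor of b71dcc1.
Ancestors of b71dcc1: {16b3699, 2b40dcc, 2fd792f, 600bf90, 79ef4ae, 98cd210, 9a58ad6, b71dcc1, b84b3ad, ce48e74, f85de17}.
600bf90 is among them, so fast-forward is possible.

Yes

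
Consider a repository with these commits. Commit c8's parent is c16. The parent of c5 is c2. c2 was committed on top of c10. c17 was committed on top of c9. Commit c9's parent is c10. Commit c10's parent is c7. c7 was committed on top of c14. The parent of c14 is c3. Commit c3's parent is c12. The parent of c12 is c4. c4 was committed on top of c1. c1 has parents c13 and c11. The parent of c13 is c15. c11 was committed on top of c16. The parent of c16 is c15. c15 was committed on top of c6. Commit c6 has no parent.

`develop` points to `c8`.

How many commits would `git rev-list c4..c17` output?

Reachable from c17: {c1, c10, c11, c12, c13, c14, c15, c16, c17, c3, c4, c6, c7, c9}.
Reachable from c4: {c1, c11, c13, c15, c16, c4, c6}.
In c17's history but not c4's: {c10, c12, c14, c17, c3, c7, c9} — 7 commits.

7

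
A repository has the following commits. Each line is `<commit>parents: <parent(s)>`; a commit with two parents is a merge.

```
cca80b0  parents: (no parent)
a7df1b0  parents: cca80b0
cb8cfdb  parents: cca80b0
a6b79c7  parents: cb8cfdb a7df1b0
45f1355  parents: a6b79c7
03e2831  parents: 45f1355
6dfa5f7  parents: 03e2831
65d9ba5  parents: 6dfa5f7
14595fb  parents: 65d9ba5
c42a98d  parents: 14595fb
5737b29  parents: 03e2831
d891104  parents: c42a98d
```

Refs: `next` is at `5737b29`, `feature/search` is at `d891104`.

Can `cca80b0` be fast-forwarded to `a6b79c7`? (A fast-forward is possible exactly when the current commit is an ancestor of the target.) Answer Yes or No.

Yes

A fast-forward from cca80b0 to a6b79c7 is possible iff cca80b0 is an ancestor of a6b79c7.
Ancestors of a6b79c7: {a6b79c7, a7df1b0, cb8cfdb, cca80b0}.
cca80b0 is among them, so fast-forward is possible.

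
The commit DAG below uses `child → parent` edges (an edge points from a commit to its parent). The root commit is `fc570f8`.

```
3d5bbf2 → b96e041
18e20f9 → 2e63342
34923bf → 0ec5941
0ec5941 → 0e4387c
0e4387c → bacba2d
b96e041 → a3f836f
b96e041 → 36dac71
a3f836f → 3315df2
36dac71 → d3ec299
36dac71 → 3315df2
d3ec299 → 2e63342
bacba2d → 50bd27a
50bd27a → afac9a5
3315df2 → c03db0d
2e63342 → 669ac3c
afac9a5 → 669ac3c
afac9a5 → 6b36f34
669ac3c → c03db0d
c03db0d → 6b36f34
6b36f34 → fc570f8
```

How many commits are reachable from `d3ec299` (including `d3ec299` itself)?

6

Walking parent pointers from d3ec299: reachable set = {2e63342, 669ac3c, 6b36f34, c03db0d, d3ec299, fc570f8}.
That is 6 commits.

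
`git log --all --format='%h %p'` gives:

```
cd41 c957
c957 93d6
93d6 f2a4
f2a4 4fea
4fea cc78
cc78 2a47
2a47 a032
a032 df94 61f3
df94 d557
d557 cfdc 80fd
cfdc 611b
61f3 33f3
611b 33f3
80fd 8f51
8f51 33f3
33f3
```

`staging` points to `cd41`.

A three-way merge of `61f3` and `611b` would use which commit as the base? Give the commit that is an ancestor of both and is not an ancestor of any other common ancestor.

Ancestors of 61f3: {33f3, 61f3}.
Ancestors of 611b: {33f3, 611b}.
Common ancestors: {33f3}.
The only common ancestor is 33f3, so it is the merge base.

33f3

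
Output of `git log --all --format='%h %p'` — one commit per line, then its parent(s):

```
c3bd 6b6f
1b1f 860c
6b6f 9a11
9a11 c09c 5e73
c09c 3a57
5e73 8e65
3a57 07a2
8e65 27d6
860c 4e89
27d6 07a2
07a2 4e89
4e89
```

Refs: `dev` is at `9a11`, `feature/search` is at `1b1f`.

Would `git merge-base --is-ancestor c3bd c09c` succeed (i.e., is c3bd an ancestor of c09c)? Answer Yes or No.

No

Ancestors of c09c: {07a2, 3a57, 4e89, c09c}.
c3bd is not in that set, so it is not an ancestor of c09c.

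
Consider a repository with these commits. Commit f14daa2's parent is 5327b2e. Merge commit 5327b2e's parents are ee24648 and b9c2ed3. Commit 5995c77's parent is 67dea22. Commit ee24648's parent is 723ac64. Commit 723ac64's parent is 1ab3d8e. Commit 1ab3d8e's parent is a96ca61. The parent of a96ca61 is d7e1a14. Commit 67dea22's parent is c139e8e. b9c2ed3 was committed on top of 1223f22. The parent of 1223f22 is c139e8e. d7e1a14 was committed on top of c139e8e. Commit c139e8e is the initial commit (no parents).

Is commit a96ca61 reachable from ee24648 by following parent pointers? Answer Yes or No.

Yes

Ancestors of ee24648 (commits reachable by following parents): {1ab3d8e, 723ac64, a96ca61, c139e8e, d7e1a14, ee24648}.
a96ca61 is in that set, so it is an ancestor of ee24648.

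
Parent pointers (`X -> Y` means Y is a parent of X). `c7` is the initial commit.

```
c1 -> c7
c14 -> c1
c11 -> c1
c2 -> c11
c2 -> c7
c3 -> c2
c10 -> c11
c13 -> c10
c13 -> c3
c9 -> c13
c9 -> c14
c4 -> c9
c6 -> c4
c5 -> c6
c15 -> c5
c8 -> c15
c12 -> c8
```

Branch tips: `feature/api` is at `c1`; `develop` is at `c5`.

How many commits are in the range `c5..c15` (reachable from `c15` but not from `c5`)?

1

Reachable from c15: {c1, c10, c11, c13, c14, c15, c2, c3, c4, c5, c6, c7, c9}.
Reachable from c5: {c1, c10, c11, c13, c14, c2, c3, c4, c5, c6, c7, c9}.
In c15's history but not c5's: {c15} — 1 commit.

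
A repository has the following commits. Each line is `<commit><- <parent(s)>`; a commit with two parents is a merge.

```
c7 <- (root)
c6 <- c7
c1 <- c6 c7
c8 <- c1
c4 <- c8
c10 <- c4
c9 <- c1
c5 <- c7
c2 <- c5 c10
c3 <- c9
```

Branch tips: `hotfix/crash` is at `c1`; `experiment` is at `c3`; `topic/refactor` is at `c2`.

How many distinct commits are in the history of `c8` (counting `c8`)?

Walking parent pointers from c8: reachable set = {c1, c6, c7, c8}.
That is 4 commits.

4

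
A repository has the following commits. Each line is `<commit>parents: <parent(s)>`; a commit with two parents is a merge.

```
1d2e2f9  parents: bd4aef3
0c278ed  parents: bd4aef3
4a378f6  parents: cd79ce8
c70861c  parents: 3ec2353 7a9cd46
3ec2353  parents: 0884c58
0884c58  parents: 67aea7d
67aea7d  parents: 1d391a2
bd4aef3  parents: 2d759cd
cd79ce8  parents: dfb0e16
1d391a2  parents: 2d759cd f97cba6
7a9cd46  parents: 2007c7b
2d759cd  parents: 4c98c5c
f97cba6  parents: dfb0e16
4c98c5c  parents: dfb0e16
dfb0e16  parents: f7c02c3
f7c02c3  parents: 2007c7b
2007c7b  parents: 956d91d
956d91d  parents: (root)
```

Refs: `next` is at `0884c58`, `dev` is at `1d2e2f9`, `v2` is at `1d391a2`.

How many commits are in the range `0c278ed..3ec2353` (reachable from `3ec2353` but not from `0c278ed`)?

Reachable from 3ec2353: {0884c58, 1d391a2, 2007c7b, 2d759cd, 3ec2353, 4c98c5c, 67aea7d, 956d91d, dfb0e16, f7c02c3, f97cba6}.
Reachable from 0c278ed: {0c278ed, 2007c7b, 2d759cd, 4c98c5c, 956d91d, bd4aef3, dfb0e16, f7c02c3}.
In 3ec2353's history but not 0c278ed's: {0884c58, 1d391a2, 3ec2353, 67aea7d, f97cba6} — 5 commits.

5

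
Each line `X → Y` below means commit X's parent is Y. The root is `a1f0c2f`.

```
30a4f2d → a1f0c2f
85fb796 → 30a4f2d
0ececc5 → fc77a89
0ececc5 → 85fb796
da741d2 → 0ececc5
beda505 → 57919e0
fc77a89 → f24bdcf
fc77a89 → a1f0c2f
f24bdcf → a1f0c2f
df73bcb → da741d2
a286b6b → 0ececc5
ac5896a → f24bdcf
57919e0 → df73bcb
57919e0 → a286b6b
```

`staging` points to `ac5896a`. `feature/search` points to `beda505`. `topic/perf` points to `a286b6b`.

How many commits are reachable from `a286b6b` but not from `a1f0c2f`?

6

Reachable from a286b6b: {0ececc5, 30a4f2d, 85fb796, a1f0c2f, a286b6b, f24bdcf, fc77a89}.
Reachable from a1f0c2f: {a1f0c2f}.
In a286b6b's history but not a1f0c2f's: {0ececc5, 30a4f2d, 85fb796, a286b6b, f24bdcf, fc77a89} — 6 commits.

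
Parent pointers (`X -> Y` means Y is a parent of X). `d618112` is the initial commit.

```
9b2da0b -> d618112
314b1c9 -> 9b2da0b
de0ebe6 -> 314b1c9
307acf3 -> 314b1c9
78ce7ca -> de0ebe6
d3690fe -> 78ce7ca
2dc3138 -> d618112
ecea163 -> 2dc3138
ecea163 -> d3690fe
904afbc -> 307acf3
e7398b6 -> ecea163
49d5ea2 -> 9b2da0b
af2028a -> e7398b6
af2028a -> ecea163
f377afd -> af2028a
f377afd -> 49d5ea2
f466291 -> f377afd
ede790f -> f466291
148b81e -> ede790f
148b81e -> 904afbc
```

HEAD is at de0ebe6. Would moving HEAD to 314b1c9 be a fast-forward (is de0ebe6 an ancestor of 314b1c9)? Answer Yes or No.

No

A fast-forward from de0ebe6 to 314b1c9 is possible iff de0ebe6 is an ancestor of 314b1c9.
Ancestors of 314b1c9: {314b1c9, 9b2da0b, d618112}.
de0ebe6 is not among them, so fast-forward is not possible.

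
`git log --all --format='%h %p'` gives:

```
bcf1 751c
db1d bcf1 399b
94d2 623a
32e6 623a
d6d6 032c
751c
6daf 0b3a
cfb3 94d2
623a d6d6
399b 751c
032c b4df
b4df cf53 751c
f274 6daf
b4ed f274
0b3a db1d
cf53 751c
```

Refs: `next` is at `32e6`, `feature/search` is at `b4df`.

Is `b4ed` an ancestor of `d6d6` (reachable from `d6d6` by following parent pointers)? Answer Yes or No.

Ancestors of d6d6: {032c, 751c, b4df, cf53, d6d6}.
b4ed is not in that set, so it is not an ancestor of d6d6.

No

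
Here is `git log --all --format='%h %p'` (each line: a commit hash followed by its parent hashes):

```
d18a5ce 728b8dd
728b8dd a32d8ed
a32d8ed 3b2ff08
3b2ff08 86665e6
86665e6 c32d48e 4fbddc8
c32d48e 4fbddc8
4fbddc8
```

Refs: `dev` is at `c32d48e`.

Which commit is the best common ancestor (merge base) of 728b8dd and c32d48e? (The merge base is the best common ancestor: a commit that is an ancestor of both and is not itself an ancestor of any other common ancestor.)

c32d48e

Ancestors of 728b8dd: {3b2ff08, 4fbddc8, 728b8dd, 86665e6, a32d8ed, c32d48e}.
Ancestors of c32d48e: {4fbddc8, c32d48e}.
Common ancestors: {4fbddc8, c32d48e}.
Among these, c32d48e is not an ancestor of any other common ancestor — it is the merge base.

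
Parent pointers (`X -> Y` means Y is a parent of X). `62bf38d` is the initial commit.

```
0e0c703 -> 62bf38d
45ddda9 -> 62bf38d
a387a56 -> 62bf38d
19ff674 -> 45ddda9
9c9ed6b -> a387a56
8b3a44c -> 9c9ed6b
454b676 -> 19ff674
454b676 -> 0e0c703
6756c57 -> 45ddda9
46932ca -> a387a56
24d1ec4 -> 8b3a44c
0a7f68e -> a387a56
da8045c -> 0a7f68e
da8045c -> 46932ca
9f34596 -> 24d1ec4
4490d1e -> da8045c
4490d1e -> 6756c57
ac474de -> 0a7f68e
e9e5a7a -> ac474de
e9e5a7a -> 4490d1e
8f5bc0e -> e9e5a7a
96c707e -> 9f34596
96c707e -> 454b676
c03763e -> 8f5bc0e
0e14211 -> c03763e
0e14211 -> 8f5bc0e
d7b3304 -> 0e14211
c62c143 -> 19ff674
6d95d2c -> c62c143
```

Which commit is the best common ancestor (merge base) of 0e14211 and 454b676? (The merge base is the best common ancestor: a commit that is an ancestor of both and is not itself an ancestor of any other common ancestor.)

45ddda9

Ancestors of 0e14211: {0a7f68e, 0e14211, 4490d1e, 45ddda9, 46932ca, 62bf38d, 6756c57, 8f5bc0e, a387a56, ac474de, c03763e, da8045c, e9e5a7a}.
Ancestors of 454b676: {0e0c703, 19ff674, 454b676, 45ddda9, 62bf38d}.
Common ancestors: {45ddda9, 62bf38d}.
Among these, 45ddda9 is not an ancestor of any other common ancestor — it is the merge base.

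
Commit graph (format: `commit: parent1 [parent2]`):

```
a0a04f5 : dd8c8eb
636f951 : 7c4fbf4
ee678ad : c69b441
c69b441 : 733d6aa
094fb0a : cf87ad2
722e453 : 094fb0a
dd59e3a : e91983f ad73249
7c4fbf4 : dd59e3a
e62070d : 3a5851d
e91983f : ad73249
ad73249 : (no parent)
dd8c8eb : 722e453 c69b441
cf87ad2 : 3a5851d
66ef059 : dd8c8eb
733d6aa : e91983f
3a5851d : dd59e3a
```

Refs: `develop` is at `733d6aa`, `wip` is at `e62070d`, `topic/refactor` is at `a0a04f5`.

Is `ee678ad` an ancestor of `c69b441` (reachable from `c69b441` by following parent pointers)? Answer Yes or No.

No

Ancestors of c69b441: {733d6aa, ad73249, c69b441, e91983f}.
ee678ad is not in that set, so it is not an ancestor of c69b441.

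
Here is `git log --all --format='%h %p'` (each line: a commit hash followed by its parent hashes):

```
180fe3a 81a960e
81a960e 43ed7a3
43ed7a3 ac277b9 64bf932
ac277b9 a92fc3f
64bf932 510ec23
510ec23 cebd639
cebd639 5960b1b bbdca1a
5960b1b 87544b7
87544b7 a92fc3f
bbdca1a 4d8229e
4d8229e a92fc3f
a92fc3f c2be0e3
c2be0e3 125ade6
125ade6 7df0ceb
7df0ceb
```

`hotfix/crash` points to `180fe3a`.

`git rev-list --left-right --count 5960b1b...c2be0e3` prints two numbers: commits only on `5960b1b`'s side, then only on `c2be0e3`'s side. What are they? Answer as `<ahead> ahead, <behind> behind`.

3 ahead, 0 behind

Reachable from 5960b1b: {125ade6, 5960b1b, 7df0ceb, 87544b7, a92fc3f, c2be0e3}.
Reachable from c2be0e3: {125ade6, 7df0ceb, c2be0e3}.
Only in 5960b1b's history (ahead): {5960b1b, 87544b7, a92fc3f} — 3.
Only in c2be0e3's history (behind): {} — 0.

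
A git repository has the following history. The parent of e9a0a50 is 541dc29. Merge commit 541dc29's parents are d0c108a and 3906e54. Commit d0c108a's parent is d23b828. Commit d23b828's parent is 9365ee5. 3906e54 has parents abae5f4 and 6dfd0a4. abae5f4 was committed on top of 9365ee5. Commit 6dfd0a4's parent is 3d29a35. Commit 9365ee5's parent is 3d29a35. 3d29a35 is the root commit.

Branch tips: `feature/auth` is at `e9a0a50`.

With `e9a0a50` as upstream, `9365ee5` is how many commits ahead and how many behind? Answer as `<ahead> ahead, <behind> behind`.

Reachable from 9365ee5: {3d29a35, 9365ee5}.
Reachable from e9a0a50: {3906e54, 3d29a35, 541dc29, 6dfd0a4, 9365ee5, abae5f4, d0c108a, d23b828, e9a0a50}.
Only in 9365ee5's history (ahead): {} — 0.
Only in e9a0a50's history (behind): {3906e54, 541dc29, 6dfd0a4, abae5f4, d0c108a, d23b828, e9a0a50} — 7.

0 ahead, 7 behind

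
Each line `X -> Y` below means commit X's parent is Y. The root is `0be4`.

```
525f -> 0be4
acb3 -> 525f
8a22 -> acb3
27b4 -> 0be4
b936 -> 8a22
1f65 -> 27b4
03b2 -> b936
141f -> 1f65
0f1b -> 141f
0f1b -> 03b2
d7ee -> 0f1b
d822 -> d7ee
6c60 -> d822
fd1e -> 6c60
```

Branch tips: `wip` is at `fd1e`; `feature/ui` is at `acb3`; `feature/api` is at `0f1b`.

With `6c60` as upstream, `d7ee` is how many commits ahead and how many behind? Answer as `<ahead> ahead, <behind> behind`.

0 ahead, 2 behind

Reachable from d7ee: {03b2, 0be4, 0f1b, 141f, 1f65, 27b4, 525f, 8a22, acb3, b936, d7ee}.
Reachable from 6c60: {03b2, 0be4, 0f1b, 141f, 1f65, 27b4, 525f, 6c60, 8a22, acb3, b936, d7ee, d822}.
Only in d7ee's history (ahead): {} — 0.
Only in 6c60's history (behind): {6c60, d822} — 2.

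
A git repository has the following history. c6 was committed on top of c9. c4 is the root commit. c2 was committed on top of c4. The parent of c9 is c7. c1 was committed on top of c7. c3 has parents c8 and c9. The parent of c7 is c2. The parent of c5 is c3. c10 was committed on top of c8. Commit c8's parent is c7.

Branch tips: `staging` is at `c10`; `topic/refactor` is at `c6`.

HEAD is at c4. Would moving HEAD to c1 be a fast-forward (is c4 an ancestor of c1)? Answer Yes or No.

Yes

A fast-forward from c4 to c1 is possible iff c4 is an ancestor of c1.
Ancestors of c1: {c1, c2, c4, c7}.
c4 is among them, so fast-forward is possible.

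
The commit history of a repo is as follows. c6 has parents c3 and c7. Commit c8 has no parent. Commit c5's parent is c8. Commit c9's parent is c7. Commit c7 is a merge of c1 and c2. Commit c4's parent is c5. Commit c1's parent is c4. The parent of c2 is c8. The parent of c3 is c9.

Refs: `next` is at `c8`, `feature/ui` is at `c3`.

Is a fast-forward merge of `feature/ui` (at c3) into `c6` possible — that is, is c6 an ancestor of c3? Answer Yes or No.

A fast-forward from c6 to c3 is possible iff c6 is an ancestor of c3.
Ancestors of c3: {c1, c2, c3, c4, c5, c7, c8, c9}.
c6 is not among them, so fast-forward is not possible.

No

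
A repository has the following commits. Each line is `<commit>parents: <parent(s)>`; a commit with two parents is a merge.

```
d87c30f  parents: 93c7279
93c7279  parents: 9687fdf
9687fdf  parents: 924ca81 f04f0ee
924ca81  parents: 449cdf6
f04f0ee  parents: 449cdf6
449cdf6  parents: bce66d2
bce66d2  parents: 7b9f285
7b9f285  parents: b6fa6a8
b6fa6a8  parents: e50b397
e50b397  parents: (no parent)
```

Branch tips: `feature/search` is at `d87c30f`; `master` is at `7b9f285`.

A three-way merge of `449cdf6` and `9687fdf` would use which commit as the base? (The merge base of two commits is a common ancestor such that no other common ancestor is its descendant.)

Ancestors of 449cdf6: {449cdf6, 7b9f285, b6fa6a8, bce66d2, e50b397}.
Ancestors of 9687fdf: {449cdf6, 7b9f285, 924ca81, 9687fdf, b6fa6a8, bce66d2, e50b397, f04f0ee}.
Common ancestors: {449cdf6, 7b9f285, b6fa6a8, bce66d2, e50b397}.
Among these, 449cdf6 is not an ancestor of any other common ancestor — it is the merge base.

449cdf6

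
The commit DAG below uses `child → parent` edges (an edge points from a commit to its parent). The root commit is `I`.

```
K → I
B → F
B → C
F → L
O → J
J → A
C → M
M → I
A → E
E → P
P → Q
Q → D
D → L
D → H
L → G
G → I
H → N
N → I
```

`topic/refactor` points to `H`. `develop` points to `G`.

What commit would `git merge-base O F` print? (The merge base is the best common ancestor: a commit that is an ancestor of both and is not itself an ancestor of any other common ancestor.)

Ancestors of O: {A, D, E, G, H, I, J, L, N, O, P, Q}.
Ancestors of F: {F, G, I, L}.
Common ancestors: {G, I, L}.
Among these, L is not an ancestor of any other common ancestor — it is the merge base.

L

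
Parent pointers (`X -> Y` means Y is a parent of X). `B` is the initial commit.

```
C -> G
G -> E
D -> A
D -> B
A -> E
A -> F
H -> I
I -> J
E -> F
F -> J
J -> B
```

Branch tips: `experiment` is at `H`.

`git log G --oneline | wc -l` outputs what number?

Walking parent pointers from G: reachable set = {B, E, F, G, J}.
That is 5 commits.

5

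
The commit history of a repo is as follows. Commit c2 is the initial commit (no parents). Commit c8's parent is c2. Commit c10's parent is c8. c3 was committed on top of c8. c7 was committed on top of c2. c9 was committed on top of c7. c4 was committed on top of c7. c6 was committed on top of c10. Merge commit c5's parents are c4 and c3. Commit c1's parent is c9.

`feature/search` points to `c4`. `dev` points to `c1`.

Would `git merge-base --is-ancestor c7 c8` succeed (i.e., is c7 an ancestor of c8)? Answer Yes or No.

Ancestors of c8: {c2, c8}.
c7 is not in that set, so it is not an ancestor of c8.

No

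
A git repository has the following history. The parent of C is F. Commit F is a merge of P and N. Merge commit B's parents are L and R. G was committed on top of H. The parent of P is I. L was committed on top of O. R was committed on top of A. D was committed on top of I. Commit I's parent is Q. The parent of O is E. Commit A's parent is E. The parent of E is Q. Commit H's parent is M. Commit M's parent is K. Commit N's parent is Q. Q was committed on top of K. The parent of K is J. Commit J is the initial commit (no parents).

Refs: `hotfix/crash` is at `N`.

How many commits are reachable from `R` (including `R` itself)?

6

Walking parent pointers from R: reachable set = {A, E, J, K, Q, R}.
That is 6 commits.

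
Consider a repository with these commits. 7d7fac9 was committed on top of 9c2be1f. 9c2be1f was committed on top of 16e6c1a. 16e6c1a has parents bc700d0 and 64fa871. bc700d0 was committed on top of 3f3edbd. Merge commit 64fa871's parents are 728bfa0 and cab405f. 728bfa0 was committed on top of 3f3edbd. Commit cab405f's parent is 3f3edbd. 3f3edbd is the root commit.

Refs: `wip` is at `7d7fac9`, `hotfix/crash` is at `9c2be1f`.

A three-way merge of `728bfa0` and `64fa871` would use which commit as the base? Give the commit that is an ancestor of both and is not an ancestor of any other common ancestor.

Ancestors of 728bfa0: {3f3edbd, 728bfa0}.
Ancestors of 64fa871: {3f3edbd, 64fa871, 728bfa0, cab405f}.
Common ancestors: {3f3edbd, 728bfa0}.
Among these, 728bfa0 is not an ancestor of any other common ancestor — it is the merge base.

728bfa0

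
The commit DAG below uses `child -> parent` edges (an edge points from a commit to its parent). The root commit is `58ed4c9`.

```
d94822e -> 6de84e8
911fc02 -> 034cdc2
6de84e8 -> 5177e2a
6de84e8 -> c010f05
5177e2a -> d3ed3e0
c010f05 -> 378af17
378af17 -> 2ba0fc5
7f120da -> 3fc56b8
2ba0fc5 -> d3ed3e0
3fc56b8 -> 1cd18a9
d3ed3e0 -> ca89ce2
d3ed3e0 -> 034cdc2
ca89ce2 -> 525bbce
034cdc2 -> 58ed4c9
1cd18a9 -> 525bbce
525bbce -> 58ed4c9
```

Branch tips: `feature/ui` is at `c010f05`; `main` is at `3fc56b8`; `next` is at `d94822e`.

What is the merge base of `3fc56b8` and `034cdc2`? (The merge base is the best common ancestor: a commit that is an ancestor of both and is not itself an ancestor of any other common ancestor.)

58ed4c9

Ancestors of 3fc56b8: {1cd18a9, 3fc56b8, 525bbce, 58ed4c9}.
Ancestors of 034cdc2: {034cdc2, 58ed4c9}.
Common ancestors: {58ed4c9}.
The only common ancestor is 58ed4c9, so it is the merge base.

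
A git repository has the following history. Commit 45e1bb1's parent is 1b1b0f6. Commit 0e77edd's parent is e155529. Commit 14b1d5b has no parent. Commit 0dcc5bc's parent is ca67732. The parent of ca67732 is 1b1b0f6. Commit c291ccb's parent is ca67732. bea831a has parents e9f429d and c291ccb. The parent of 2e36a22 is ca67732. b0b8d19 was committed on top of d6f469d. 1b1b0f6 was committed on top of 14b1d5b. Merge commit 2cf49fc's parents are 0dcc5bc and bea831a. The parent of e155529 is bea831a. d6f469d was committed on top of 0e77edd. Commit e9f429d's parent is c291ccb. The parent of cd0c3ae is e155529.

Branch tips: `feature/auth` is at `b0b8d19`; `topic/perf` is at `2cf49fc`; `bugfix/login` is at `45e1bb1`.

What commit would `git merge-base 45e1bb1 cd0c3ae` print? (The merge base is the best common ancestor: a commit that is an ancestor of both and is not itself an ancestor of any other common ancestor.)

1b1b0f6

Ancestors of 45e1bb1: {14b1d5b, 1b1b0f6, 45e1bb1}.
Ancestors of cd0c3ae: {14b1d5b, 1b1b0f6, bea831a, c291ccb, ca67732, cd0c3ae, e155529, e9f429d}.
Common ancestors: {14b1d5b, 1b1b0f6}.
Among these, 1b1b0f6 is not an ancestor of any other common ancestor — it is the merge base.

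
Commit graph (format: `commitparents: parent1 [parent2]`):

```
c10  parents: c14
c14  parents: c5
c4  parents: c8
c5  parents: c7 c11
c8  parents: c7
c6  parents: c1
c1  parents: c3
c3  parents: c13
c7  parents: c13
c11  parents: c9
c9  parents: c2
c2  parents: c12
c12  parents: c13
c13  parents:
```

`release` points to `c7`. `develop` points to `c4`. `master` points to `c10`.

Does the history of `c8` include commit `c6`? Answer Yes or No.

No

Ancestors of c8: {c13, c7, c8}.
c6 is not in that set, so it is not an ancestor of c8.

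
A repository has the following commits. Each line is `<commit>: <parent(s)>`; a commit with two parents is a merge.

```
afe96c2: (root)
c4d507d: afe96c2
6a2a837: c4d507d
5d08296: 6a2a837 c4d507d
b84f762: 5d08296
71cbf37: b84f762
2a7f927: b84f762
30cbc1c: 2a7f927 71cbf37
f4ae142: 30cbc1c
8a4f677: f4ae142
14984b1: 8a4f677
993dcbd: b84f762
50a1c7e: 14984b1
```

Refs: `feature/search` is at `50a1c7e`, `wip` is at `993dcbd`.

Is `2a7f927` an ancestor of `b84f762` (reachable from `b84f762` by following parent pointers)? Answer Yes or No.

Ancestors of b84f762: {5d08296, 6a2a837, afe96c2, b84f762, c4d507d}.
2a7f927 is not in that set, so it is not an ancestor of b84f762.

No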